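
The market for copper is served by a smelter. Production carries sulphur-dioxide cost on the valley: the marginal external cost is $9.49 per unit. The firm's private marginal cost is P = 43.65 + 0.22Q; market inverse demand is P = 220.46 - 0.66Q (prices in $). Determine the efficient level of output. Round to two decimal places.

Q* = 190.14

Social marginal cost = private MC + MEC = 53.14 + 0.22Q.
Set SMC = demand: 53.14 + 0.22Q = 220.46 - 0.66Q → Q* = 190.1364.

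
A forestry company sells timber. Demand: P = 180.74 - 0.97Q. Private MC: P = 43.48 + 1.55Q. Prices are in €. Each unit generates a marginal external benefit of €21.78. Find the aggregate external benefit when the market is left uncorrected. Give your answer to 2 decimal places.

Market equilibrium (private): 43.48 + 1.55Q = 180.74 - 0.97Q → Q_m = 54.4683.
Total external benefit = MEB × Q_m = 21.78 × 54.4683 = 1186.3196.

€1186.32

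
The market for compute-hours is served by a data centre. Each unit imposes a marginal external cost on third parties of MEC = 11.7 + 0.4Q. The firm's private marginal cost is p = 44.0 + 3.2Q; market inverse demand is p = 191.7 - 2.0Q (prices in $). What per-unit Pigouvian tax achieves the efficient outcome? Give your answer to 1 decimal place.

Social marginal cost = private MC + MEC = 55.7 + 3.6Q.
Set SMC = demand: 55.7 + 3.6Q = 191.7 - 2.0Q → Q* = 24.2857.
The Pigouvian tax equals MEC at Q*: 11.7 + 0.4×24.2857 = 21.4143.

tax = $21.4 per unit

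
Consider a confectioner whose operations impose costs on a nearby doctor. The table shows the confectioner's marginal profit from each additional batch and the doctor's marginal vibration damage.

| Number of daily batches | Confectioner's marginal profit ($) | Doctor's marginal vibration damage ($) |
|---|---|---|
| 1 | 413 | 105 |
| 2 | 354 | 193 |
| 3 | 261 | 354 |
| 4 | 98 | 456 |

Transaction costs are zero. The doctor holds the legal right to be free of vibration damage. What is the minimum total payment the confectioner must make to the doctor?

Efficient level: marginal profit ≥ marginal vibration damage through level 2, so k* = 2.
With the doctor holding the right, the confectioner must at least compensate total damage at k*: 105 + 193 = 298.

$298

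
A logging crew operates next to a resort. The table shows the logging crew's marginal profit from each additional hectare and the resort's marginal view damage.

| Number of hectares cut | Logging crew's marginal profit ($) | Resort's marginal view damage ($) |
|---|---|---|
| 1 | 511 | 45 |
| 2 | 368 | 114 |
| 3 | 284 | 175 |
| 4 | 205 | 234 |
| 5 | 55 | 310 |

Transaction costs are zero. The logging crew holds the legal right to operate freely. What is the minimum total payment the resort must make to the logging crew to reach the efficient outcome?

$260

Left alone the logging crew would choose level 5 (marginal profit stays positive).
Efficient level: k* = 3 (marginal profit ≥ marginal view damage through 3).
The resort must at least cover the logging crew's forgone profit from cutting 5→3: 205 + 55 = 260.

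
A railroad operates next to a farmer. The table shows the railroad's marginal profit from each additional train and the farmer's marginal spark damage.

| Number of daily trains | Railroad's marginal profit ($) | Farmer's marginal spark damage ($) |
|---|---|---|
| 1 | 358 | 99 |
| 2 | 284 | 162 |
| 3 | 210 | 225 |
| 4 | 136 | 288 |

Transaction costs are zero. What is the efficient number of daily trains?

Bargaining reaches the level where marginal profit last exceeds marginal spark damage.
That holds through level 2 (284 ≥ 162) but not at 3 (210 < 225).

2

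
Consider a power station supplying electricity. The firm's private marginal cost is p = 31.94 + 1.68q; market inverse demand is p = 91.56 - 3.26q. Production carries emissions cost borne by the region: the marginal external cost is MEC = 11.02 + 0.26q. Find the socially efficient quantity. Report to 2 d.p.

Social marginal cost = private MC + MEC = 42.96 + 1.94q.
Set SMC = demand: 42.96 + 1.94q = 91.56 - 3.26q → q* = 9.3462.

q* = 9.35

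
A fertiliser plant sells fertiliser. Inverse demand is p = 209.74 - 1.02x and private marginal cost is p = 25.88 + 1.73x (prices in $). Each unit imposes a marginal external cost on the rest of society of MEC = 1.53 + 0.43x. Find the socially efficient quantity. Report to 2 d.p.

Social marginal cost = private MC + MEC = 27.41 + 2.16x.
Set SMC = demand: 27.41 + 2.16x = 209.74 - 1.02x → x* = 57.3365.

x* = 57.34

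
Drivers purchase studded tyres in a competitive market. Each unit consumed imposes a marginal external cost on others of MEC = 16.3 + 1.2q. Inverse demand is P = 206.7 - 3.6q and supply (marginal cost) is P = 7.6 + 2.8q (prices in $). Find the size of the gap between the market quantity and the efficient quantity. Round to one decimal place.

Market equilibrium (private): 7.6 + 2.8q = 206.7 - 3.6q → q_m = 31.1094.
Social marginal benefit = demand − MEC = 190.4 - 4.8q.
Set SMB = MC: 190.4 - 4.8q = 7.6 + 2.8q → q* = 24.0526.
Gap = |31.1094 − 24.0526| = 7.0568.

7.1 units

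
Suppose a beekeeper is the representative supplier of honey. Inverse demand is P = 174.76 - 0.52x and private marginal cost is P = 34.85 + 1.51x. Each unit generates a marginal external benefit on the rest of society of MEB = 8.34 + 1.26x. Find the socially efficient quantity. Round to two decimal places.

Social marginal cost = private MC − MEB = 26.51 + 0.25x.
Set SMC = demand: 26.51 + 0.25x = 174.76 - 0.52x → x* = 192.5325.

x* = 192.53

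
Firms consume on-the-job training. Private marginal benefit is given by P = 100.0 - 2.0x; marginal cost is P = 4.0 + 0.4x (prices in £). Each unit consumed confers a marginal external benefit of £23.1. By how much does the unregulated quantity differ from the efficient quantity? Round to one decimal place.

Market equilibrium (private): 4.0 + 0.4x = 100.0 - 2.0x → x_m = 40.0000.
Social marginal benefit = demand + MEB = 123.1 - 2.0x.
Set SMB = MC: 123.1 - 2.0x = 4.0 + 0.4x → x* = 49.6250.
Gap = |40.0000 − 49.6250| = 9.6250.

9.6 units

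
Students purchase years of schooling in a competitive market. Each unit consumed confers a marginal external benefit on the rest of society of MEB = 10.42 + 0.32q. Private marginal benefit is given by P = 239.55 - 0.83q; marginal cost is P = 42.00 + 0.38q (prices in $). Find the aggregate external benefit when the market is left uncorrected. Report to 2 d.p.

Market equilibrium (private): 42.00 + 0.38q = 239.55 - 0.83q → q_m = 163.2645.
Total external benefit = ∫₀^{q_m} (10.42 + 0.32q) dq = 10.42×163.2645 + ½×0.32×163.2645² = 5966.0636.

$5966.06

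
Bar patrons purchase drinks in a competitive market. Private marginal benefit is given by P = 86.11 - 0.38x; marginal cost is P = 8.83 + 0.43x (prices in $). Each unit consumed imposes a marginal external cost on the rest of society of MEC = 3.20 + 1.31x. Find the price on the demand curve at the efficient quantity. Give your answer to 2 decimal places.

Social marginal benefit = demand − MEC = 82.91 - 1.69x.
Set SMB = MC: 82.91 - 1.69x = 8.83 + 0.43x → x* = 34.9434.
Consumer price on the demand curve at x*: 86.11 − 0.38×34.9434 = 72.8315.

P = $72.83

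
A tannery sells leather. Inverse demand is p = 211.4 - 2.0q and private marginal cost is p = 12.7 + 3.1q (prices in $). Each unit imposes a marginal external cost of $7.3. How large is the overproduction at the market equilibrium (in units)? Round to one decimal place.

1.4 units

Market equilibrium (private): 12.7 + 3.1q = 211.4 - 2.0q → q_m = 38.9608.
Social marginal cost = private MC + MEC = 20.0 + 3.1q.
Set SMC = demand: 20.0 + 3.1q = 211.4 - 2.0q → q* = 37.5294.
Gap = |38.9608 − 37.5294| = 1.4314.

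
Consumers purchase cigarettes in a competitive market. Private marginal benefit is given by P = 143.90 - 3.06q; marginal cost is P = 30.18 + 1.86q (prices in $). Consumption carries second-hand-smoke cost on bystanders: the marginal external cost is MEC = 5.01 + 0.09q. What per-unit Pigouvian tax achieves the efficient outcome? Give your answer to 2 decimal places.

Social marginal benefit = demand − MEC = 138.89 - 3.15q.
Set SMB = MC: 138.89 - 3.15q = 30.18 + 1.86q → q* = 21.6986.
The Pigouvian tax equals MEC at q*: 5.01 + 0.09×21.6986 = 6.9629.

tax = $6.96 per unit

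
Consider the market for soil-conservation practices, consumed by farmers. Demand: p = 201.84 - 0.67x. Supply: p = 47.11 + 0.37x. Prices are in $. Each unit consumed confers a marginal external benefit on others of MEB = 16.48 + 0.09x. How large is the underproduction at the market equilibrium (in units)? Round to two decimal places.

31.44 units

Market equilibrium (private): 47.11 + 0.37x = 201.84 - 0.67x → x_m = 148.7788.
Social marginal benefit = demand + MEB = 218.32 - 0.58x.
Set SMB = MC: 218.32 - 0.58x = 47.11 + 0.37x → x* = 180.2211.
Gap = |148.7788 − 180.2211| = 31.4423.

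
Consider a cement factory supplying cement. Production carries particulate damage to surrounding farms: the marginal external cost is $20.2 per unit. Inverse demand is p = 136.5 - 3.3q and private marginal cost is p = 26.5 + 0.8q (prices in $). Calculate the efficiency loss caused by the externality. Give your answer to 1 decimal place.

Market equilibrium (private): 26.5 + 0.8q = 136.5 - 3.3q → q_m = 26.8293.
Social marginal cost = private MC + MEC = 46.7 + 0.8q.
Set SMC = demand: 46.7 + 0.8q = 136.5 - 3.3q → q* = 21.9024.
Height of the DWL triangle at q_m is SMC(q_m) − demand(q_m) = MEC(q_m) = 20.2000.
DWL = ½ × 4.9269 × 20.2000 = 49.7617.

DWL = $49.8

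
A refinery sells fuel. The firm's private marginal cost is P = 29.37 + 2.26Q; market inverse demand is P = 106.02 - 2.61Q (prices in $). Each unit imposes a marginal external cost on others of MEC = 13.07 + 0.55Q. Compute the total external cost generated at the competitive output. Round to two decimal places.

Market equilibrium (private): 29.37 + 2.26Q = 106.02 - 2.61Q → Q_m = 15.7392.
Total external cost = ∫₀^{Q_m} (13.07 + 0.55Q) dQ = 13.07×15.7392 + ½×0.55×15.7392² = 273.8350.

$273.84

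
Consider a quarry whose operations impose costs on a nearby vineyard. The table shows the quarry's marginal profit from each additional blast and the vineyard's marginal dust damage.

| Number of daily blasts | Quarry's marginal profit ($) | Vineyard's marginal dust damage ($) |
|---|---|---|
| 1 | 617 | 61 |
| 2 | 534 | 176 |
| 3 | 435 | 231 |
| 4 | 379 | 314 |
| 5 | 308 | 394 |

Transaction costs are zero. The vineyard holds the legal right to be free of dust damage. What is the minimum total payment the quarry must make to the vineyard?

Efficient level: marginal profit ≥ marginal dust damage through level 4, so k* = 4.
With the vineyard holding the right, the quarry must at least compensate total damage at k*: 61 + 176 + 231 + 314 = 782.

$782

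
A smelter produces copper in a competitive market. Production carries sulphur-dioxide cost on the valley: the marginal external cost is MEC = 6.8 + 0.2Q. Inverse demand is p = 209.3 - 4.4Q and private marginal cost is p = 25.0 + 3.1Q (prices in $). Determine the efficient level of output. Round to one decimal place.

Q* = 23.1

Social marginal cost = private MC + MEC = 31.8 + 3.3Q.
Set SMC = demand: 31.8 + 3.3Q = 209.3 - 4.4Q → Q* = 23.0519.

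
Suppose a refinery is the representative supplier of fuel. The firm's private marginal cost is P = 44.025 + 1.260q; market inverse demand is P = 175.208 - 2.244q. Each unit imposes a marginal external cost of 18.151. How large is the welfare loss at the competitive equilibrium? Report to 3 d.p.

Market equilibrium (private): 44.025 + 1.260q = 175.208 - 2.244q → q_m = 37.4381.
Social marginal cost = private MC + MEC = 62.176 + 1.260q.
Set SMC = demand: 62.176 + 1.260q = 175.208 - 2.244q → q* = 32.2580.
The loss is the area between SMC and demand from q* to q_m; with linear curves that's a triangle of height MEC(q_m).
DWL = ½ × 5.1801 × 18.1510 = 47.0120.

DWL = 47.012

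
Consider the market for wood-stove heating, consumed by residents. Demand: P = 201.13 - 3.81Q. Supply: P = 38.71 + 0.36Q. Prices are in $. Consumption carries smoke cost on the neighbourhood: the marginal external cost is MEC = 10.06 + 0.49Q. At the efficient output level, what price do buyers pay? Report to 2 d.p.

P = $76.56

Social marginal benefit = demand − MEC = 191.07 - 4.30Q.
Set SMB = MC: 191.07 - 4.30Q = 38.71 + 0.36Q → Q* = 32.6953.
Consumer price on the demand curve at Q*: 201.13 − 3.81×32.6953 = 76.5609.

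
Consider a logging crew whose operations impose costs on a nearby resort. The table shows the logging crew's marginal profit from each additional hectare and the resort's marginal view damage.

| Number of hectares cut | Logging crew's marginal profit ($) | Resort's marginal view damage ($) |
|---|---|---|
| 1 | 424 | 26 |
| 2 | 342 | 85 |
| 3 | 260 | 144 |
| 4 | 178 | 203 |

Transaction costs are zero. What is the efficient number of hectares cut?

Bargaining reaches the level where marginal profit last exceeds marginal view damage.
That holds through level 3 (260 ≥ 144) but not at 4 (178 < 203).

3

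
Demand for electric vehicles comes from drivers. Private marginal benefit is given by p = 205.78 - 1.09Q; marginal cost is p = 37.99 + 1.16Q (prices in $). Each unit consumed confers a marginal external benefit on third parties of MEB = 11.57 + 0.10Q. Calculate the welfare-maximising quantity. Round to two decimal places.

Q* = 83.42

Social marginal benefit = demand + MEB = 217.35 - 0.99Q.
Set SMB = MC: 217.35 - 0.99Q = 37.99 + 1.16Q → Q* = 83.4233.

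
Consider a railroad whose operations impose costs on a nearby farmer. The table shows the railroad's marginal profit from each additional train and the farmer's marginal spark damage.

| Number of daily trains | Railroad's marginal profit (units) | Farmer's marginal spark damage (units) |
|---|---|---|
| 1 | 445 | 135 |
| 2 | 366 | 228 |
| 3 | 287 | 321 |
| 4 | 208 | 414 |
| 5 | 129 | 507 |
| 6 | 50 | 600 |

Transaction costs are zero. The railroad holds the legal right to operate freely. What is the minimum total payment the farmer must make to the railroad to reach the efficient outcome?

Left alone the railroad would choose level 6 (marginal profit stays positive).
Efficient level: k* = 2 (marginal profit ≥ marginal spark damage through 2).
The farmer must at least cover the railroad's forgone profit from cutting 6→2: 287 + 208 + 129 + 50 = 674.

674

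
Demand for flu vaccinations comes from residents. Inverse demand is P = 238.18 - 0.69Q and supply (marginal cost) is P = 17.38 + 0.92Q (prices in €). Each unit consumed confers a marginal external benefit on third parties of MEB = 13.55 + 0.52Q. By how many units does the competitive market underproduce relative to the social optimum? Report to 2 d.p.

Market equilibrium (private): 17.38 + 0.92Q = 238.18 - 0.69Q → Q_m = 137.1429.
Social marginal benefit = demand + MEB = 251.73 - 0.17Q.
Set SMB = MC: 251.73 - 0.17Q = 17.38 + 0.92Q → Q* = 215.0000.
Gap = |137.1429 − 215.0000| = 77.8571.

77.86 units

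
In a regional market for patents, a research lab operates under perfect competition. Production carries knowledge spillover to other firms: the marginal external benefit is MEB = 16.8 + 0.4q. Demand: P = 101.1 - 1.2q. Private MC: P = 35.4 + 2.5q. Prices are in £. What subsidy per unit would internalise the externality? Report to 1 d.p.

Social marginal cost = private MC − MEB = 18.6 + 2.1q.
Set SMC = demand: 18.6 + 2.1q = 101.1 - 1.2q → q* = 25.0000.
The Pigouvian subsidy equals MEB at q*: 16.8 + 0.4×25.0000 = 26.8000.

subsidy = £26.8 per unit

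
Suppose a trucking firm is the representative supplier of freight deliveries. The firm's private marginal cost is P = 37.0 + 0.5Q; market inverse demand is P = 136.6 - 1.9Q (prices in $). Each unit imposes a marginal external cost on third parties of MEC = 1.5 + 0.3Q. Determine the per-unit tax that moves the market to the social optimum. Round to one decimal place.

tax = $12.4 per unit

Social marginal cost = private MC + MEC = 38.5 + 0.8Q.
Set SMC = demand: 38.5 + 0.8Q = 136.6 - 1.9Q → Q* = 36.3333.
The Pigouvian tax equals MEC at Q*: 1.5 + 0.3×36.3333 = 12.4000.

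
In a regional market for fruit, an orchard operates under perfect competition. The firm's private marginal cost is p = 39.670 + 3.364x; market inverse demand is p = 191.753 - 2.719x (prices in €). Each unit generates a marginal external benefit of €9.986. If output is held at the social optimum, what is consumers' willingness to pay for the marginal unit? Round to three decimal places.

P = €119.311

Social marginal cost = private MC − MEB = 29.684 + 3.364x.
Set SMC = demand: 29.684 + 3.364x = 191.753 - 2.719x → x* = 26.6429.
Consumer price on the demand curve at x*: 191.753 − 2.719×26.6429 = 119.3110.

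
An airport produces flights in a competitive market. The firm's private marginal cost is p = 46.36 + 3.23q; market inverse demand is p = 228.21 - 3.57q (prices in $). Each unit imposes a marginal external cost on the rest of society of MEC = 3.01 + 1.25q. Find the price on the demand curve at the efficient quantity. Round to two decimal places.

P = $148.90

Social marginal cost = private MC + MEC = 49.37 + 4.48q.
Set SMC = demand: 49.37 + 4.48q = 228.21 - 3.57q → q* = 22.2161.
Consumer price on the demand curve at q*: 228.21 − 3.57×22.2161 = 148.8985.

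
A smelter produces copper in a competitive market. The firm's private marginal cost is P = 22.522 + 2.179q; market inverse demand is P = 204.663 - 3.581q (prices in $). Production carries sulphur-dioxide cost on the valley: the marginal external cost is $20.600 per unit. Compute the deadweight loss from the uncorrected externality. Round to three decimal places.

DWL = $36.837

Market equilibrium (private): 22.522 + 2.179q = 204.663 - 3.581q → q_m = 31.6217.
Social marginal cost = private MC + MEC = 43.122 + 2.179q.
Set SMC = demand: 43.122 + 2.179q = 204.663 - 3.581q → q* = 28.0453.
The welfare-loss triangle has base |q_m − q*| and height MEC(q_m) (the vertical gap between SMC and demand is zero at q* and MEC at q_m).
DWL = ½ × 3.5764 × 20.6000 = 36.8369.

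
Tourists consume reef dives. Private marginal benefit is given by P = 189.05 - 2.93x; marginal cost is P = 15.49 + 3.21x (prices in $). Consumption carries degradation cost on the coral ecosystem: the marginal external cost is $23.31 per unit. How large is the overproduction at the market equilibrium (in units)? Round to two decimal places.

Market equilibrium (private): 15.49 + 3.21x = 189.05 - 2.93x → x_m = 28.2671.
Social marginal benefit = demand − MEC = 165.74 - 2.93x.
Set SMB = MC: 165.74 - 2.93x = 15.49 + 3.21x → x* = 24.4707.
Gap = |28.2671 − 24.4707| = 3.7964.

3.80 units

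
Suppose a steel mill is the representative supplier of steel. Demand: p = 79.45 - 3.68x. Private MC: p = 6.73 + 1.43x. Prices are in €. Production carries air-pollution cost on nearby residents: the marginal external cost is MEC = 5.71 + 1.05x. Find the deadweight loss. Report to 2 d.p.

Market equilibrium (private): 6.73 + 1.43x = 79.45 - 3.68x → x_m = 14.2309.
Social marginal cost = private MC + MEC = 12.44 + 2.48x.
Set SMC = demand: 12.44 + 2.48x = 79.45 - 3.68x → x* = 10.8782.
Between x* and x_m the wedge SMC − demand runs linearly from 0 to MEC(x_m), so the loss is a triangle.
DWL = ½ × 3.3527 × 20.6525 = 34.6208.

DWL = €34.62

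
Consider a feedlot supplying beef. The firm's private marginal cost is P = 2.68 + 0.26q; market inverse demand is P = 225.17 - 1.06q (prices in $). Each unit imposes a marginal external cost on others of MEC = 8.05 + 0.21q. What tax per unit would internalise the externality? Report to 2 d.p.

Social marginal cost = private MC + MEC = 10.73 + 0.47q.
Set SMC = demand: 10.73 + 0.47q = 225.17 - 1.06q → q* = 140.1569.
The Pigouvian tax equals MEC at q*: 8.05 + 0.21×140.1569 = 37.4829.

tax = $37.48 per unit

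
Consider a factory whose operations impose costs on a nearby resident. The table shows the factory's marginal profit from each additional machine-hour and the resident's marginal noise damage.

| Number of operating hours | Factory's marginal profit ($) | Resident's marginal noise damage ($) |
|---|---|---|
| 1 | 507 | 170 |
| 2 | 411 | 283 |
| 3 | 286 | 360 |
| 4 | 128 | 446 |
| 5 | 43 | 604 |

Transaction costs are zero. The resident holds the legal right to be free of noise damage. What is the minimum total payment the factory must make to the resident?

$453

Efficient level: marginal profit ≥ marginal noise damage through level 2, so k* = 2.
With the resident holding the right, the factory must at least compensate total damage at k*: 170 + 283 = 453.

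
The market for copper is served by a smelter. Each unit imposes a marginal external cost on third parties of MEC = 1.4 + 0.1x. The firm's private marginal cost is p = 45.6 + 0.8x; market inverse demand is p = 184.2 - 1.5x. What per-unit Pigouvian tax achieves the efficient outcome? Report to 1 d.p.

Social marginal cost = private MC + MEC = 47.0 + 0.9x.
Set SMC = demand: 47.0 + 0.9x = 184.2 - 1.5x → x* = 57.1667.
The Pigouvian tax equals MEC at x*: 1.4 + 0.1×57.1667 = 7.1167.

tax = 7.1 per unit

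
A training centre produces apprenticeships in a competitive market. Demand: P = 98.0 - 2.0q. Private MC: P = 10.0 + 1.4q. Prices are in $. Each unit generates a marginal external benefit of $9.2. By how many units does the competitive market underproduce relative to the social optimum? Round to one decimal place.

2.7 units

Market equilibrium (private): 10.0 + 1.4q = 98.0 - 2.0q → q_m = 25.8824.
Social marginal cost = private MC − MEB = 0.8 + 1.4q.
Set SMC = demand: 0.8 + 1.4q = 98.0 - 2.0q → q* = 28.5882.
Gap = |25.8824 − 28.5882| = 2.7058.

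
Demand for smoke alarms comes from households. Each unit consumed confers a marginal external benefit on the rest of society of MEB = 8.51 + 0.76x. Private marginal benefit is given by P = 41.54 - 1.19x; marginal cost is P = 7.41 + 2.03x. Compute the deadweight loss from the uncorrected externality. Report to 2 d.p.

Market equilibrium (private): 7.41 + 2.03x = 41.54 - 1.19x → x_m = 10.5994.
Social marginal benefit = demand + MEB = 50.05 - 0.43x.
Set SMB = MC: 50.05 - 0.43x = 7.41 + 2.03x → x* = 17.3333.
The loss is the area between SMB and MC from x* to x_m; with linear curves that's a triangle of height MEB(x_m).
DWL = ½ × 6.7339 × 16.5655 = 55.7752.

DWL = 55.78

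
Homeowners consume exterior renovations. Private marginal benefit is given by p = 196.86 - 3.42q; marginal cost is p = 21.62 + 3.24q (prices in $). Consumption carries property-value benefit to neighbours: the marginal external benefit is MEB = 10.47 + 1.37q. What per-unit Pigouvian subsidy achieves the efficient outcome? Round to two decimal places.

subsidy = $58.57 per unit

Social marginal benefit = demand + MEB = 207.33 - 2.05q.
Set SMB = MC: 207.33 - 2.05q = 21.62 + 3.24q → q* = 35.1059.
The Pigouvian subsidy equals MEB at q*: 10.47 + 1.37×35.1059 = 58.5651.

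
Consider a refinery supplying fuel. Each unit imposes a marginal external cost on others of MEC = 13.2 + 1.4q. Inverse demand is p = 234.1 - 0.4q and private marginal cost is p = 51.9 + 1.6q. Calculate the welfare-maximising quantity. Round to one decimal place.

Social marginal cost = private MC + MEC = 65.1 + 3.0q.
Set SMC = demand: 65.1 + 3.0q = 234.1 - 0.4q → q* = 49.7059.

q* = 49.7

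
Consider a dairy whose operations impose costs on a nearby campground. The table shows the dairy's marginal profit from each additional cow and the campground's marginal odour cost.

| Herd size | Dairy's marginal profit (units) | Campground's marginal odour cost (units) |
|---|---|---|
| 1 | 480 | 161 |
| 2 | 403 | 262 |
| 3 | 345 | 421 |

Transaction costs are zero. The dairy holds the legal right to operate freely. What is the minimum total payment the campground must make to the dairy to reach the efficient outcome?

345

Left alone the dairy would choose level 3 (marginal profit stays positive).
Efficient level: k* = 2 (marginal profit ≥ marginal odour cost through 2).
The campground must at least cover the dairy's forgone profit from cutting 3→2: 345 = 345.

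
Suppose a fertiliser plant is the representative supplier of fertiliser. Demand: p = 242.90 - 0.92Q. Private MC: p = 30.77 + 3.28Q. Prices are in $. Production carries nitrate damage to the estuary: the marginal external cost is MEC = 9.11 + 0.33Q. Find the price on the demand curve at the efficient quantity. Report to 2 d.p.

Social marginal cost = private MC + MEC = 39.88 + 3.61Q.
Set SMC = demand: 39.88 + 3.61Q = 242.90 - 0.92Q → Q* = 44.8168.
Consumer price on the demand curve at Q*: 242.90 − 0.92×44.8168 = 201.6685.

P = $201.67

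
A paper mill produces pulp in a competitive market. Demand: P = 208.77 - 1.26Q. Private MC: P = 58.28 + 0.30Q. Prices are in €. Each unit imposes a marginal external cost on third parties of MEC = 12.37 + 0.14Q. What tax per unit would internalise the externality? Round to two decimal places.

Social marginal cost = private MC + MEC = 70.65 + 0.44Q.
Set SMC = demand: 70.65 + 0.44Q = 208.77 - 1.26Q → Q* = 81.2471.
The Pigouvian tax equals MEC at Q*: 12.37 + 0.14×81.2471 = 23.7446.

tax = €23.74 per unit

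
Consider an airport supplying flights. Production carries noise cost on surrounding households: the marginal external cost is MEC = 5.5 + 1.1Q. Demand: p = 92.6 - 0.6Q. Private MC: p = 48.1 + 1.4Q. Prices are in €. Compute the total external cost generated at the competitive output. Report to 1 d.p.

€394.7

Market equilibrium (private): 48.1 + 1.4Q = 92.6 - 0.6Q → Q_m = 22.2500.
Total external cost = ∫₀^{Q_m} (5.5 + 1.1Q) dQ = 5.5×22.2500 + ½×1.1×22.2500² = 394.6594.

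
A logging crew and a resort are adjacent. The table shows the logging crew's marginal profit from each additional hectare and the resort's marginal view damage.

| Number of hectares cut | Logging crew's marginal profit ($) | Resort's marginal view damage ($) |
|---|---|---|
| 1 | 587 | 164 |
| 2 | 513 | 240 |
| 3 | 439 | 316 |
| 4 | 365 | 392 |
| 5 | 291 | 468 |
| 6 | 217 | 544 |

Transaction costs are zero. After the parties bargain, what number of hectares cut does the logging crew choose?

Bargaining reaches the level where marginal profit last exceeds marginal view damage.
That holds through level 3 (439 ≥ 316) but not at 4 (365 < 392).

3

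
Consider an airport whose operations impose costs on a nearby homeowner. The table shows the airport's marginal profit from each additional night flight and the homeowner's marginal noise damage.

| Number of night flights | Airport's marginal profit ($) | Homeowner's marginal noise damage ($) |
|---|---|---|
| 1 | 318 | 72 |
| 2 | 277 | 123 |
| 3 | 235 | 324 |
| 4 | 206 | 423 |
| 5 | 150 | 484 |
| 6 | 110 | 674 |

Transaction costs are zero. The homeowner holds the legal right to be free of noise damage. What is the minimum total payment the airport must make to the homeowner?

Efficient level: marginal profit ≥ marginal noise damage through level 2, so k* = 2.
With the homeowner holding the right, the airport must at least compensate total damage at k*: 72 + 123 = 195.

$195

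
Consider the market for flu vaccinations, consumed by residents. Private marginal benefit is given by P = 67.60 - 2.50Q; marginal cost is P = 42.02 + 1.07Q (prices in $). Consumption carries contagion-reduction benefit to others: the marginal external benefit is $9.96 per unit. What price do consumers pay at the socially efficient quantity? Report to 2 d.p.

Social marginal benefit = demand + MEB = 77.56 - 2.50Q.
Set SMB = MC: 77.56 - 2.50Q = 42.02 + 1.07Q → Q* = 9.9552.
Consumer price on the demand curve at Q*: 67.60 − 2.50×9.9552 = 42.7120.

P = $42.71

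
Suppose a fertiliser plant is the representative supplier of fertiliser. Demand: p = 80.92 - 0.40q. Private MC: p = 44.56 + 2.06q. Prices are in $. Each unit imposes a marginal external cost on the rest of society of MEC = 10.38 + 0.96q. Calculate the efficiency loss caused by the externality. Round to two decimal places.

DWL = $88.25

Market equilibrium (private): 44.56 + 2.06q = 80.92 - 0.40q → q_m = 14.7805.
Social marginal cost = private MC + MEC = 54.94 + 3.02q.
Set SMC = demand: 54.94 + 3.02q = 80.92 - 0.40q → q* = 7.5965.
The welfare-loss triangle has base |q_m − q*| and height MEC(q_m) (the vertical gap between SMC and demand is zero at q* and MEC at q_m).
DWL = ½ × 7.1840 × 24.5693 = 88.2529.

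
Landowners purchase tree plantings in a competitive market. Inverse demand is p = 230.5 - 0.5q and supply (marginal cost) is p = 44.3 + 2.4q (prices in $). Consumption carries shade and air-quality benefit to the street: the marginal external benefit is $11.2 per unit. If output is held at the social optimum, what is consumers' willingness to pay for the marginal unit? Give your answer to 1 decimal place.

Social marginal benefit = demand + MEB = 241.7 - 0.5q.
Set SMB = MC: 241.7 - 0.5q = 44.3 + 2.4q → q* = 68.0690.
Consumer price on the demand curve at q*: 230.5 − 0.5×68.0690 = 196.4655.

P = $196.5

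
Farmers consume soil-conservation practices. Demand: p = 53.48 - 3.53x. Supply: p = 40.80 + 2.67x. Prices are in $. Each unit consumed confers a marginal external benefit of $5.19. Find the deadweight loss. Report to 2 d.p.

DWL = $2.17

Market equilibrium (private): 40.80 + 2.67x = 53.48 - 3.53x → x_m = 2.0452.
Social marginal benefit = demand + MEB = 58.67 - 3.53x.
Set SMB = MC: 58.67 - 3.53x = 40.80 + 2.67x → x* = 2.8823.
Between x* and x_m the wedge SMB − MC runs linearly from 0 to MEB(x_m), so the loss is a triangle.
DWL = ½ × 0.8371 × 5.1900 = 2.1723.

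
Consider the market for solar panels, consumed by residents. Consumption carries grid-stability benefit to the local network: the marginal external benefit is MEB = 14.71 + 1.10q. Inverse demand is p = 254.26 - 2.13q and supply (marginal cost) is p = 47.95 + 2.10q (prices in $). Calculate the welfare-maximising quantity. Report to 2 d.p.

Social marginal benefit = demand + MEB = 268.97 - 1.03q.
Set SMB = MC: 268.97 - 1.03q = 47.95 + 2.10q → q* = 70.6134.

q* = 70.61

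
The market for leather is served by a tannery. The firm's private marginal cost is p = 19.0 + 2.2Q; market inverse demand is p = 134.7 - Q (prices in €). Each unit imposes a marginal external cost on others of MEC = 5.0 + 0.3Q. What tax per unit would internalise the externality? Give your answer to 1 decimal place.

tax = €14.5 per unit

Social marginal cost = private MC + MEC = 24.0 + 2.5Q.
Set SMC = demand: 24.0 + 2.5Q = 134.7 - Q → Q* = 31.6286.
The Pigouvian tax equals MEC at Q*: 5.0 + 0.3×31.6286 = 14.4886.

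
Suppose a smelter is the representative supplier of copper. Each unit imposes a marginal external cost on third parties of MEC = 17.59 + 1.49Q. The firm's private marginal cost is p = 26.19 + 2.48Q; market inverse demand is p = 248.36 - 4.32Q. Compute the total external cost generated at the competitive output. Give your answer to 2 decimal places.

1369.96

Market equilibrium (private): 26.19 + 2.48Q = 248.36 - 4.32Q → Q_m = 32.6721.
Total external cost = ∫₀^{Q_m} (17.59 + 1.49Q) dQ = 17.59×32.6721 + ½×1.49×32.6721² = 1369.9645.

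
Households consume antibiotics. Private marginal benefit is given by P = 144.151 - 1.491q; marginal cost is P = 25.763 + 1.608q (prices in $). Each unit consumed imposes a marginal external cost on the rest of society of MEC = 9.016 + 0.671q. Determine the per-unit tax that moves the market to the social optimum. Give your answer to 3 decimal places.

Social marginal benefit = demand − MEC = 135.135 - 2.162q.
Set SMB = MC: 135.135 - 2.162q = 25.763 + 1.608q → q* = 29.0111.
The Pigouvian tax equals MEC at q*: 9.016 + 0.671×29.0111 = 28.4824.

tax = $28.482 per unit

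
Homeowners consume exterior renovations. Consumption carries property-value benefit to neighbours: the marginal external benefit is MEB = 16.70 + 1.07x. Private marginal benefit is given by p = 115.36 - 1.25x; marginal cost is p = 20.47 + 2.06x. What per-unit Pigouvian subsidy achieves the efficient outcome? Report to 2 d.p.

Social marginal benefit = demand + MEB = 132.06 - 0.18x.
Set SMB = MC: 132.06 - 0.18x = 20.47 + 2.06x → x* = 49.8170.
The Pigouvian subsidy equals MEB at x*: 16.70 + 1.07×49.8170 = 70.0042.

subsidy = 70.00 per unit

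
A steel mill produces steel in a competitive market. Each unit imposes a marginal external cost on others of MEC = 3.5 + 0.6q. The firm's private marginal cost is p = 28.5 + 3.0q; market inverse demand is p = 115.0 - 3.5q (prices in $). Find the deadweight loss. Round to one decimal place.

Market equilibrium (private): 28.5 + 3.0q = 115.0 - 3.5q → q_m = 13.3077.
Social marginal cost = private MC + MEC = 32.0 + 3.6q.
Set SMC = demand: 32.0 + 3.6q = 115.0 - 3.5q → q* = 11.6901.
The welfare-loss triangle has base |q_m − q*| and height MEC(q_m) (the vertical gap between SMC and demand is zero at q* and MEC at q_m).
DWL = ½ × 1.6176 × 11.4846 = 9.2887.

DWL = $9.3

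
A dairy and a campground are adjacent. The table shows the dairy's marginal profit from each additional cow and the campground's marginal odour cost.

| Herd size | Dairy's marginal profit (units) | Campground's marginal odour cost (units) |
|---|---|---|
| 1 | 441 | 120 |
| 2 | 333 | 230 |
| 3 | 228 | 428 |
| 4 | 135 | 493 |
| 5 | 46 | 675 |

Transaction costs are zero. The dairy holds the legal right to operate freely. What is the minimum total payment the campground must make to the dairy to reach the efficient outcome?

Left alone the dairy would choose level 5 (marginal profit stays positive).
Efficient level: k* = 2 (marginal profit ≥ marginal odour cost through 2).
The campground must at least cover the dairy's forgone profit from cutting 5→2: 228 + 135 + 46 = 409.

409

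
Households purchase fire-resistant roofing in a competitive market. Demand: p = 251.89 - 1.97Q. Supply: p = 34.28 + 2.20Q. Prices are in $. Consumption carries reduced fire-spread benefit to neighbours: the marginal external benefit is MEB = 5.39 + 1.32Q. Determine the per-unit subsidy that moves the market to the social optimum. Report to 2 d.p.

subsidy = $108.67 per unit

Social marginal benefit = demand + MEB = 257.28 - 0.65Q.
Set SMB = MC: 257.28 - 0.65Q = 34.28 + 2.20Q → Q* = 78.2456.
The Pigouvian subsidy equals MEB at Q*: 5.39 + 1.32×78.2456 = 108.6742.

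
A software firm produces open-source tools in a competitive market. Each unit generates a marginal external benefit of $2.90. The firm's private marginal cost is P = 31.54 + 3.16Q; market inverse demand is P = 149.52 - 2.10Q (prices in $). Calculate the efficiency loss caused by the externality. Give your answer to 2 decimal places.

DWL = $0.80

Market equilibrium (private): 31.54 + 3.16Q = 149.52 - 2.10Q → Q_m = 22.4297.
Social marginal cost = private MC − MEB = 28.64 + 3.16Q.
Set SMC = demand: 28.64 + 3.16Q = 149.52 - 2.10Q → Q* = 22.9810.
Between Q* and Q_m the wedge demand − SMC runs linearly from 0 to MEB(Q_m), so the loss is a triangle.
DWL = ½ × 0.5513 × 2.9000 = 0.7994.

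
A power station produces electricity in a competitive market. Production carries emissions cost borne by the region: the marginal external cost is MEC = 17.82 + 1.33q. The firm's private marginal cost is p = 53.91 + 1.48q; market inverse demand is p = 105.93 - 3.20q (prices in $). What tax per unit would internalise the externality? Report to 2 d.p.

tax = $25.39 per unit

Social marginal cost = private MC + MEC = 71.73 + 2.81q.
Set SMC = demand: 71.73 + 2.81q = 105.93 - 3.20q → q* = 5.6905.
The Pigouvian tax equals MEC at q*: 17.82 + 1.33×5.6905 = 25.3884.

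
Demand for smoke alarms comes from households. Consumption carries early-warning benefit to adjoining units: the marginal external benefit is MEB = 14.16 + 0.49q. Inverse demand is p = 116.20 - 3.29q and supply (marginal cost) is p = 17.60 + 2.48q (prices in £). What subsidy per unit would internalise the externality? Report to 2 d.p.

Social marginal benefit = demand + MEB = 130.36 - 2.80q.
Set SMB = MC: 130.36 - 2.80q = 17.60 + 2.48q → q* = 21.3561.
The Pigouvian subsidy equals MEB at q*: 14.16 + 0.49×21.3561 = 24.6245.

subsidy = £24.62 per unit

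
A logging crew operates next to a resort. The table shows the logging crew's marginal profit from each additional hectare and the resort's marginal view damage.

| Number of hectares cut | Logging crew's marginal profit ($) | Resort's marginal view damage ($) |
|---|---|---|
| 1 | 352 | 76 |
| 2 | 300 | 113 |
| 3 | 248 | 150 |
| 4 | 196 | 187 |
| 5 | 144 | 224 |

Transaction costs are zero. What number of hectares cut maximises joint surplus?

Bargaining reaches the level where marginal profit last exceeds marginal view damage.
That holds through level 4 (196 ≥ 187) but not at 5 (144 < 224).

4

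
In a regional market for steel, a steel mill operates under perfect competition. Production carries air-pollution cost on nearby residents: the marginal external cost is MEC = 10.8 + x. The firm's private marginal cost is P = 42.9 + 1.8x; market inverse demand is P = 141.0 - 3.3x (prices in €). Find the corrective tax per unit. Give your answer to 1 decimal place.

tax = €25.1 per unit

Social marginal cost = private MC + MEC = 53.7 + 2.8x.
Set SMC = demand: 53.7 + 2.8x = 141.0 - 3.3x → x* = 14.3115.
The Pigouvian tax equals MEC at x*: 10.8 + 1.0×14.3115 = 25.1115.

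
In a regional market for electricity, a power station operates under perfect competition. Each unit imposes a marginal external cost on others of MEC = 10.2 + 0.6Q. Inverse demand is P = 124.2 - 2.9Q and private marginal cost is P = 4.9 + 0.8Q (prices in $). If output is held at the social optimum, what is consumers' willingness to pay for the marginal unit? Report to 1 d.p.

Social marginal cost = private MC + MEC = 15.1 + 1.4Q.
Set SMC = demand: 15.1 + 1.4Q = 124.2 - 2.9Q → Q* = 25.3721.
Consumer price on the demand curve at Q*: 124.2 − 2.9×25.3721 = 50.6209.

P = $50.6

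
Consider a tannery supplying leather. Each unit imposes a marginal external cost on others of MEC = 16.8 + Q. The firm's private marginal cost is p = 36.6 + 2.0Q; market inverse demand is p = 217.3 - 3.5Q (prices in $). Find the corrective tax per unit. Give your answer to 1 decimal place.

tax = $42.0 per unit

Social marginal cost = private MC + MEC = 53.4 + 3.0Q.
Set SMC = demand: 53.4 + 3.0Q = 217.3 - 3.5Q → Q* = 25.2154.
The Pigouvian tax equals MEC at Q*: 16.8 + 1.0×25.2154 = 42.0154.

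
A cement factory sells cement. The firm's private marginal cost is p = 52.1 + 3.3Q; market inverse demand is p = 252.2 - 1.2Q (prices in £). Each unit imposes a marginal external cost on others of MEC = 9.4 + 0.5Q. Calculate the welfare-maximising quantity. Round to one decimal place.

Social marginal cost = private MC + MEC = 61.5 + 3.8Q.
Set SMC = demand: 61.5 + 3.8Q = 252.2 - 1.2Q → Q* = 38.1400.

Q* = 38.1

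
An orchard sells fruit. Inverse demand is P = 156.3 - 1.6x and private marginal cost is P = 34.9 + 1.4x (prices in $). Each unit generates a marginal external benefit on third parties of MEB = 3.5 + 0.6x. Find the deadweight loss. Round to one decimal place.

Market equilibrium (private): 34.9 + 1.4x = 156.3 - 1.6x → x_m = 40.4667.
Social marginal cost = private MC − MEB = 31.4 + 0.8x.
Set SMC = demand: 31.4 + 0.8x = 156.3 - 1.6x → x* = 52.0417.
Height of the DWL triangle at x_m is demand(x_m) − SMC(x_m) = MEB(x_m) = 27.7800.
DWL = ½ × 11.5750 × 27.7800 = 160.7768.

DWL = $160.8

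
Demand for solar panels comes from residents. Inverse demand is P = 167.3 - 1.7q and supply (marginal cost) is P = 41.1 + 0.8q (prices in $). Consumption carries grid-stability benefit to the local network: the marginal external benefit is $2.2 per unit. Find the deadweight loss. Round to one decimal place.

DWL = $1.0

Market equilibrium (private): 41.1 + 0.8q = 167.3 - 1.7q → q_m = 50.4800.
Social marginal benefit = demand + MEB = 169.5 - 1.7q.
Set SMB = MC: 169.5 - 1.7q = 41.1 + 0.8q → q* = 51.3600.
Height of the DWL triangle at q_m is SMB(q_m) − MC(q_m) = MEB(q_m) = 2.2000.
DWL = ½ × 0.8800 × 2.2000 = 0.9680.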